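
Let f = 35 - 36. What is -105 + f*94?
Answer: -199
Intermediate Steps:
f = -1
-105 + f*94 = -105 - 1*94 = -105 - 94 = -199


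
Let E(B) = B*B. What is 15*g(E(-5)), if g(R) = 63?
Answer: 945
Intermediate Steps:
E(B) = B²
15*g(E(-5)) = 15*63 = 945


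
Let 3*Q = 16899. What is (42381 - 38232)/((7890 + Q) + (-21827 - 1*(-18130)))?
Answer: 4149/9826 ≈ 0.42225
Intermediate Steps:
Q = 5633 (Q = (⅓)*16899 = 5633)
(42381 - 38232)/((7890 + Q) + (-21827 - 1*(-18130))) = (42381 - 38232)/((7890 + 5633) + (-21827 - 1*(-18130))) = 4149/(13523 + (-21827 + 18130)) = 4149/(13523 - 3697) = 4149/9826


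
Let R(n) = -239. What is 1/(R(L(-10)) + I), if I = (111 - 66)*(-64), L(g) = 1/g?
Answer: -1/3119 ≈ -0.00032062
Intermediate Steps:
I = -2880 (I = 45*(-64) = -2880)
1/(R(L(-10)) + I) = 1/(-239 - 2880) = 1/(-3119) = -1/3119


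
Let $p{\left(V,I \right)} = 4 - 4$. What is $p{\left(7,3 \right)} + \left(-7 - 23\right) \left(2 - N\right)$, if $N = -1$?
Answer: $-90$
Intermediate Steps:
$p{\left(V,I \right)} = 0$
$p{\left(7,3 \right)} + \left(-7 - 23\right) \left(2 - N\right) = 0 + \left(-7 - 23\right) \left(2 - -1\right) = 0 - 30 \left(2 + 1\right) = 0 - 90 = -90$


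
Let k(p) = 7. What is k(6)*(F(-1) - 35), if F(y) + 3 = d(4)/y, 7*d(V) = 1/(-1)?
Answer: -265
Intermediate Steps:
d(V) = -⅐ (d(V) = (⅐)/(-1) = (⅐)*(-1) = -⅐)
F(y) = -3 - 1/(7*y)
k(6)*(F(-1) - 35) = 7*((-3 - ⅐/(-1)) - 35) = 7*((-3 - ⅐*(-1)) - 35) = 7*((-3 + ⅐) - 35) = 7*(-20/7 - 35) = 7*(-265/7) = -265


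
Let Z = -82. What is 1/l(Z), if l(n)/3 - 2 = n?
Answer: -1/240 ≈ -0.0041667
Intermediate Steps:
l(n) = 6 + 3*n
1/l(Z) = 1/(6 + 3*(-82)) = 1/(6 - 246) = 1/(-240) = -1/240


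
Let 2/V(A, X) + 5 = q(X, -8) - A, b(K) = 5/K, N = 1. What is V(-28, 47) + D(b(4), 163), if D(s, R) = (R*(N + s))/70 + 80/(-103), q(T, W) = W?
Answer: 397639/86520 ≈ 4.5959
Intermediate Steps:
V(A, X) = 2/(-13 - A) (V(A, X) = 2/(-5 + (-8 - A)) = 2/(-13 - A))
D(s, R) = -80/103 + R*(1 + s)/70 (D(s, R) = (R*(1 + s))/70 + 80/(-103) = (R*(1 + s))*(1/70) + 80*(-1/103) = R*(1 + s)/70 - 80/103 = -80/103 + R*(1 + s)/70)
V(-28, 47) + D(b(4), 163) = -2/(13 - 28) + (-80/103 + (1/70)*163 + (1/70)*163*(5/4)) = -2/(-15) + (-80/103 + 163/70 + (1/70)*163*(5*(1/4))) = -2*(-1/15) + (-80/103 + 163/70 + (1/70)*163*(5/4)) = 2/15 + (-80/103 + 163/70 + 163/56) = 2/15 + 128701/28840 = 397639/86520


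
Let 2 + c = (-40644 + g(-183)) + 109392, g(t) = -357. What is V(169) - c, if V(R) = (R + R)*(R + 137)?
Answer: 35039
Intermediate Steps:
V(R) = 2*R*(137 + R) (V(R) = (2*R)*(137 + R) = 2*R*(137 + R))
c = 68389 (c = -2 + ((-40644 - 357) + 109392) = -2 + (-41001 + 109392) = -2 + 68391 = 68389)
V(169) - c = 2*169*(137 + 169) - 1*68389 = 2*169*306 - 68389 = 103428 - 68389 = 35039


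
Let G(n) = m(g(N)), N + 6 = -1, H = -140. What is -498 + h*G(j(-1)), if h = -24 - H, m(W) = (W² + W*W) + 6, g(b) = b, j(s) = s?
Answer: 11566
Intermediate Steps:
N = -7 (N = -6 - 1 = -7)
m(W) = 6 + 2*W² (m(W) = (W² + W²) + 6 = 2*W² + 6 = 6 + 2*W²)
h = 116 (h = -24 - 1*(-140) = -24 + 140 = 116)
G(n) = 104 (G(n) = 6 + 2*(-7)² = 6 + 2*49 = 6 + 98 = 104)
-498 + h*G(j(-1)) = -498 + 116*104 = -498 + 12064 = 11566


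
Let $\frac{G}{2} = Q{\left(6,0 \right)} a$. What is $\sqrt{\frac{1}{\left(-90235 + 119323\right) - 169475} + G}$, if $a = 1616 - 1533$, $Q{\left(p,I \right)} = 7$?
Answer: $\frac{\sqrt{22901288211191}}{140387} \approx 34.088$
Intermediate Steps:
$a = 83$
$G = 1162$ ($G = 2 \cdot 7 \cdot 83 = 2 \cdot 581 = 1162$)
$\sqrt{\frac{1}{\left(-90235 + 119323\right) - 169475} + G} = \sqrt{\frac{1}{\left(-90235 + 119323\right) - 169475} + 1162} = \sqrt{\frac{1}{29088 - 169475} + 1162} = \sqrt{\frac{1}{-140387} + 1162} = \sqrt{- \frac{1}{140387} + 1162} = \sqrt{\frac{163129693}{140387}} = \frac{\sqrt{22901288211191}}{140387}$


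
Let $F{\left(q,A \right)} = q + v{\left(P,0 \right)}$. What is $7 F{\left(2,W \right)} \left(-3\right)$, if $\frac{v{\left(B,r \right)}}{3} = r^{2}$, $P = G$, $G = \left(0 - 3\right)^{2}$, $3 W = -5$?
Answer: $-42$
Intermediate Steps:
$W = - \frac{5}{3}$ ($W = \frac{1}{3} \left(-5\right) = - \frac{5}{3} \approx -1.6667$)
$G = 9$ ($G = \left(-3\right)^{2} = 9$)
$P = 9$
$v{\left(B,r \right)} = 3 r^{2}$
$F{\left(q,A \right)} = q$ ($F{\left(q,A \right)} = q + 3 \cdot 0^{2} = q + 3 \cdot 0 = q + 0 = q$)
$7 F{\left(2,W \right)} \left(-3\right) = 7 \cdot 2 \left(-3\right) = 14 \left(-3\right) = -42$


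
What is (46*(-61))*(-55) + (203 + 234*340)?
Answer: 234093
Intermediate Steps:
(46*(-61))*(-55) + (203 + 234*340) = -2806*(-55) + (203 + 79560) = 154330 + 79763 = 234093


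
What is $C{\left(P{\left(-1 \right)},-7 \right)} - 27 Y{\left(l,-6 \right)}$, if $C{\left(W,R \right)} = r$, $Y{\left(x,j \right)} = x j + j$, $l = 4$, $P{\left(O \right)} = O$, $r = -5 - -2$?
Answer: $807$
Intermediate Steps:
$r = -3$ ($r = -5 + 2 = -3$)
$Y{\left(x,j \right)} = j + j x$ ($Y{\left(x,j \right)} = j x + j = j + j x$)
$C{\left(W,R \right)} = -3$
$C{\left(P{\left(-1 \right)},-7 \right)} - 27 Y{\left(l,-6 \right)} = -3 - 27 \left(- 6 \left(1 + 4\right)\right) = -3 - 27 \left(\left(-6\right) 5\right) = -3 - -810 = -3 + 810 = 807$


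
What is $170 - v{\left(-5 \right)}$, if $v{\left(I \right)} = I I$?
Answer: $145$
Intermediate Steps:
$v{\left(I \right)} = I^{2}$
$170 - v{\left(-5 \right)} = 170 - \left(-5\right)^{2} = 170 - 25 = 145$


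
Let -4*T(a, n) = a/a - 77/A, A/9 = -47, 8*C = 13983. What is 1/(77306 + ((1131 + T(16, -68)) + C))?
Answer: 3384/271344617 ≈ 1.2471e-5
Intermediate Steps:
C = 13983/8 (C = (⅛)*13983 = 13983/8 ≈ 1747.9)
A = -423 (A = 9*(-47) = -423)
T(a, n) = -125/423 (T(a, n) = -(a/a - 77/(-423))/4 = -(1 - 77*(-1/423))/4 = -(1 + 77/423)/4 = -¼*500/423 = -125/423)
1/(77306 + ((1131 + T(16, -68)) + C)) = 1/(77306 + ((1131 - 125/423) + 13983/8)) = 1/(77306 + (478288/423 + 13983/8)) = 1/(77306 + 9741113/3384) = 1/(271344617/3384) = 3384/271344617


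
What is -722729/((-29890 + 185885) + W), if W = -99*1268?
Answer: -722729/30463 ≈ -23.725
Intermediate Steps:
W = -125532
-722729/((-29890 + 185885) + W) = -722729/((-29890 + 185885) - 125532) = -722729/(155995 - 125532) = -722729/30463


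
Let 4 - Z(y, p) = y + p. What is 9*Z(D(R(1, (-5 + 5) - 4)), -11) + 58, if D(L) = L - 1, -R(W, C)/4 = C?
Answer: 58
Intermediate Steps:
R(W, C) = -4*C
D(L) = -1 + L
Z(y, p) = 4 - p - y (Z(y, p) = 4 - (y + p) = 4 - (p + y) = 4 + (-p - y) = 4 - p - y)
9*Z(D(R(1, (-5 + 5) - 4)), -11) + 58 = 9*(4 - 1*(-11) - (-1 - 4*((-5 + 5) - 4))) + 58 = 9*(4 + 11 - (-1 - 4*(0 - 4))) + 58 = 9*(4 + 11 - (-1 - 4*(-4))) + 58 = 9*(4 + 11 - (-1 + 16)) + 58 = 9*(4 + 11 - 1*15) + 58 = 9*(4 + 11 - 15) + 58 = 9*0 + 58 = 0 + 58 = 58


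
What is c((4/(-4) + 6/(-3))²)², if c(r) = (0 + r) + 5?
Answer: 196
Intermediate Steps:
c(r) = 5 + r (c(r) = r + 5 = 5 + r)
c((4/(-4) + 6/(-3))²)² = (5 + (4/(-4) + 6/(-3))²)² = (5 + (4*(-¼) + 6*(-⅓))²)² = (5 + (-1 - 2)²)² = (5 + (-3)²)² = (5 + 9)² = 14² = 196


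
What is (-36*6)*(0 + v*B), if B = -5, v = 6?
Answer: 6480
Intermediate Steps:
(-36*6)*(0 + v*B) = (-36*6)*(0 + 6*(-5)) = -216*(0 - 30) = -216*(-30) = 6480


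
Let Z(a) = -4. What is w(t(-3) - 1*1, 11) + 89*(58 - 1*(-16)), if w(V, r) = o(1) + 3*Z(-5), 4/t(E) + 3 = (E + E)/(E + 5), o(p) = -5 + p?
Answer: 6570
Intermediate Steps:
t(E) = 4/(-3 + 2*E/(5 + E)) (t(E) = 4/(-3 + (E + E)/(E + 5)) = 4/(-3 + (2*E)/(5 + E)) = 4/(-3 + 2*E/(5 + E)))
w(V, r) = -16 (w(V, r) = (-5 + 1) + 3*(-4) = -4 - 12 = -16)
w(t(-3) - 1*1, 11) + 89*(58 - 1*(-16)) = -16 + 89*(58 - 1*(-16)) = -16 + 89*(58 + 16) = -16 + 89*74 = -16 + 6586 = 6570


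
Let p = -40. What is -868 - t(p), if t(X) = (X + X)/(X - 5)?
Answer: -7828/9 ≈ -869.78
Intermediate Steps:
t(X) = 2*X/(-5 + X) (t(X) = (2*X)/(-5 + X) = 2*X/(-5 + X))
-868 - t(p) = -868 - 2*(-40)/(-5 - 40) = -868 - 2*(-40)/(-45) = -868 - 2*(-40)*(-1)/45 = -868 - 1*16/9 = -868 - 16/9 = -7828/9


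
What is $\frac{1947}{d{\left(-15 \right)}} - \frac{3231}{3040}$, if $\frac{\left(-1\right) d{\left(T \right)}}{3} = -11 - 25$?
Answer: $\frac{464161}{27360} \approx 16.965$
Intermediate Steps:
$d{\left(T \right)} = 108$ ($d{\left(T \right)} = - 3 \left(-11 - 25\right) = \left(-3\right) \left(-36\right) = 108$)
$\frac{1947}{d{\left(-15 \right)}} - \frac{3231}{3040} = \frac{1947}{108} - \frac{3231}{3040} = 1947 \cdot \frac{1}{108} - \frac{3231}{3040} = \frac{649}{36} - \frac{3231}{3040} = \frac{464161}{27360}$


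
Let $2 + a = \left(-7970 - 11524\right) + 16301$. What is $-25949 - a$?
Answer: $-22754$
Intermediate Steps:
$a = -3195$ ($a = -2 + \left(\left(-7970 - 11524\right) + 16301\right) = -2 + \left(-19494 + 16301\right) = -2 - 3193 = -3195$)
$-25949 - a = -25949 - -3195 = -25949 + 3195 = -22754$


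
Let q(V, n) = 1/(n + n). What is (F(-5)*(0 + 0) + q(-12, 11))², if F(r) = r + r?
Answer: 1/484 ≈ 0.0020661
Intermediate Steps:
F(r) = 2*r
q(V, n) = 1/(2*n)
(F(-5)*(0 + 0) + q(-12, 11))² = ((2*(-5))*(0 + 0) + (½)/11)² = (-10*0 + (½)*(1/11))² = (0 + 1/22)² = (1/22)² = 1/484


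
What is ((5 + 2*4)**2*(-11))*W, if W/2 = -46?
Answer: 171028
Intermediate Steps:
W = -92 (W = 2*(-46) = -92)
((5 + 2*4)**2*(-11))*W = ((5 + 2*4)**2*(-11))*(-92) = ((5 + 8)**2*(-11))*(-92) = (13**2*(-11))*(-92) = (169*(-11))*(-92) = -1859*(-92) = 171028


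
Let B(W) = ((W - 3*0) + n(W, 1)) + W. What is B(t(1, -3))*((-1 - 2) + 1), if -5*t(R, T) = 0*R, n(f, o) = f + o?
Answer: -2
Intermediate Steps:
t(R, T) = 0 (t(R, T) = -0*R = -⅕*0 = 0)
B(W) = 1 + 3*W (B(W) = ((W - 3*0) + (W + 1)) + W = ((W + 0) + (1 + W)) + W = (W + (1 + W)) + W = (1 + 2*W) + W = 1 + 3*W)
B(t(1, -3))*((-1 - 2) + 1) = (1 + 3*0)*((-1 - 2) + 1) = (1 + 0)*(-3 + 1) = 1*(-2) = -2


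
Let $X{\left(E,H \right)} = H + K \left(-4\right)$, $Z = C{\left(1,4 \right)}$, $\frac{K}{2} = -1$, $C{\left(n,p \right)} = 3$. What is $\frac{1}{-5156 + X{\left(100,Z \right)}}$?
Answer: $- \frac{1}{5145} \approx -0.00019436$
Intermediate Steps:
$K = -2$ ($K = 2 \left(-1\right) = -2$)
$Z = 3$
$X{\left(E,H \right)} = 8 + H$ ($X{\left(E,H \right)} = H - -8 = H + 8 = 8 + H$)
$\frac{1}{-5156 + X{\left(100,Z \right)}} = \frac{1}{-5156 + \left(8 + 3\right)} = \frac{1}{-5156 + 11} = \frac{1}{-5145} = - \frac{1}{5145}$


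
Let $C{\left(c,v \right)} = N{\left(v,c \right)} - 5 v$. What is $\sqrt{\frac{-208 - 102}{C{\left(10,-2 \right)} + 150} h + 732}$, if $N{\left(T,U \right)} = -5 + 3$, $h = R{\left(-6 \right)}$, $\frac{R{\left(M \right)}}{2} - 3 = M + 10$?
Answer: $\frac{\sqrt{4396982}}{79} \approx 26.543$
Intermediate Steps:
$R{\left(M \right)} = 26 + 2 M$ ($R{\left(M \right)} = 6 + 2 \left(M + 10\right) = 6 + 2 \left(10 + M\right) = 6 + \left(20 + 2 M\right) = 26 + 2 M$)
$h = 14$ ($h = 26 + 2 \left(-6\right) = 26 - 12 = 14$)
$N{\left(T,U \right)} = -2$
$C{\left(c,v \right)} = -2 - 5 v$
$\sqrt{\frac{-208 - 102}{C{\left(10,-2 \right)} + 150} h + 732} = \sqrt{\frac{-208 - 102}{\left(-2 - -10\right) + 150} \cdot 14 + 732} = \sqrt{- \frac{310}{\left(-2 + 10\right) + 150} \cdot 14 + 732} = \sqrt{- \frac{310}{8 + 150} \cdot 14 + 732} = \sqrt{- \frac{310}{158} \cdot 14 + 732} = \sqrt{\left(-310\right) \frac{1}{158} \cdot 14 + 732} = \sqrt{\left(- \frac{155}{79}\right) 14 + 732} = \sqrt{- \frac{2170}{79} + 732} = \sqrt{\frac{55658}{79}} = \frac{\sqrt{4396982}}{79}$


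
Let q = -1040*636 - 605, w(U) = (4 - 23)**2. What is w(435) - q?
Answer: 662406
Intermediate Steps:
w(U) = 361 (w(U) = (-19)**2 = 361)
q = -662045 (q = -661440 - 605 = -662045)
w(435) - q = 361 - 1*(-662045) = 361 + 662045 = 662406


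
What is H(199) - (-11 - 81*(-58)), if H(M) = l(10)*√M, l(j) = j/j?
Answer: -4687 + √199 ≈ -4672.9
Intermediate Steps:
l(j) = 1
H(M) = √M (H(M) = 1*√M = √M)
H(199) - (-11 - 81*(-58)) = √199 - (-11 - 81*(-58)) = √199 - (-11 + 4698) = √199 - 1*4687 = √199 - 4687 = -4687 + √199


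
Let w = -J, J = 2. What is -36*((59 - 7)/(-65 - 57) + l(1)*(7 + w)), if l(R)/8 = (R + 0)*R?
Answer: -86904/61 ≈ -1424.7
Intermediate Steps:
w = -2 (w = -1*2 = -2)
l(R) = 8*R² (l(R) = 8*((R + 0)*R) = 8*(R*R) = 8*R²)
-36*((59 - 7)/(-65 - 57) + l(1)*(7 + w)) = -36*((59 - 7)/(-65 - 57) + (8*1²)*(7 - 2)) = -36*(52/(-122) + (8*1)*5) = -36*(52*(-1/122) + 8*5) = -36*(-26/61 + 40) = -36*2414/61 = -86904/61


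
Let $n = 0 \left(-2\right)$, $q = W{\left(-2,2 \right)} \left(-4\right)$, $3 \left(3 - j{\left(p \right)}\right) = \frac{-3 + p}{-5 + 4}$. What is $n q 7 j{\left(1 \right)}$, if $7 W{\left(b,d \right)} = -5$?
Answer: $0$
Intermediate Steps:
$W{\left(b,d \right)} = - \frac{5}{7}$ ($W{\left(b,d \right)} = \frac{1}{7} \left(-5\right) = - \frac{5}{7}$)
$j{\left(p \right)} = 2 + \frac{p}{3}$ ($j{\left(p \right)} = 3 - \frac{\left(-3 + p\right) \frac{1}{-5 + 4}}{3} = 3 - \frac{\left(-3 + p\right) \frac{1}{-1}}{3} = 3 - \frac{\left(-3 + p\right) \left(-1\right)}{3} = 3 - \frac{3 - p}{3} = 3 + \left(-1 + \frac{p}{3}\right) = 2 + \frac{p}{3}$)
$q = \frac{20}{7}$ ($q = \left(- \frac{5}{7}\right) \left(-4\right) = \frac{20}{7} \approx 2.8571$)
$n = 0$
$n q 7 j{\left(1 \right)} = 0 \cdot \frac{20}{7} \cdot 7 \left(2 + \frac{1}{3} \cdot 1\right) = 0 \cdot 20 \left(2 + \frac{1}{3}\right) = 0 \cdot \frac{7}{3} = 0$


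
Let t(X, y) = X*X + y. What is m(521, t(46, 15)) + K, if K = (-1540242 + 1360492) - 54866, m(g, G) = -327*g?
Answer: -404983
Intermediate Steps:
t(X, y) = y + X**2 (t(X, y) = X**2 + y = y + X**2)
K = -234616 (K = -179750 - 54866 = -234616)
m(521, t(46, 15)) + K = -327*521 - 234616 = -170367 - 234616 = -404983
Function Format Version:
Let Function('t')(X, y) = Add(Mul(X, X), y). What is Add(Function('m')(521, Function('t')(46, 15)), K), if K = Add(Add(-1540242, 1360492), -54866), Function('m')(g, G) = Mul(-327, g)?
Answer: -404983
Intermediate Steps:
Function('t')(X, y) = Add(y, Pow(X, 2)) (Function('t')(X, y) = Add(Pow(X, 2), y) = Add(y, Pow(X, 2)))
K = -234616 (K = Add(-179750, -54866) = -234616)
Add(Function('m')(521, Function('t')(46, 15)), K) = Add(Mul(-327, 521), -234616) = Add(-170367, -234616) = -404983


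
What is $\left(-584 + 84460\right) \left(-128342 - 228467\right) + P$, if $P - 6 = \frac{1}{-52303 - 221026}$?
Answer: $- \frac{8180111505236063}{273329} \approx -2.9928 \cdot 10^{10}$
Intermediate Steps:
$P = \frac{1639973}{273329}$ ($P = 6 + \frac{1}{-52303 - 221026} = 6 + \frac{1}{-273329} = 6 - \frac{1}{273329} = \frac{1639973}{273329} \approx 6.0$)
$\left(-584 + 84460\right) \left(-128342 - 228467\right) + P = \left(-584 + 84460\right) \left(-128342 - 228467\right) + \frac{1639973}{273329} = 83876 \left(-356809\right) + \frac{1639973}{273329} = -29927711684 + \frac{1639973}{273329} = - \frac{8180111505236063}{273329}$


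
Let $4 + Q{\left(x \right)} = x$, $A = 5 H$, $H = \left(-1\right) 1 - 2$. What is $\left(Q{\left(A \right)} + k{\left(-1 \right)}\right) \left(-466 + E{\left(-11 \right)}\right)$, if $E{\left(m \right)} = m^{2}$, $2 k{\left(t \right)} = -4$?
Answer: $7245$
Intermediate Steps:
$H = -3$ ($H = -1 - 2 = -3$)
$k{\left(t \right)} = -2$ ($k{\left(t \right)} = \frac{1}{2} \left(-4\right) = -2$)
$A = -15$ ($A = 5 \left(-3\right) = -15$)
$Q{\left(x \right)} = -4 + x$
$\left(Q{\left(A \right)} + k{\left(-1 \right)}\right) \left(-466 + E{\left(-11 \right)}\right) = \left(\left(-4 - 15\right) - 2\right) \left(-466 + \left(-11\right)^{2}\right) = \left(-19 - 2\right) \left(-466 + 121\right) = \left(-21\right) \left(-345\right) = 7245$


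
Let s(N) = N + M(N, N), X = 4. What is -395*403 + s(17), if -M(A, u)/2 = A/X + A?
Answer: -318421/2 ≈ -1.5921e+5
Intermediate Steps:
M(A, u) = -5*A/2 (M(A, u) = -2*(A/4 + A) = -5*A/2)
s(N) = -3*N/2 (s(N) = N - 5*N/2 = -3*N/2)
-395*403 + s(17) = -395*403 - 3/2*17 = -159185 - 51/2 = -318421/2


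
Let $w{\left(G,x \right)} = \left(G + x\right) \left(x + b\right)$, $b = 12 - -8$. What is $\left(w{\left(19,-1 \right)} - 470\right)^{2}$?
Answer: $16384$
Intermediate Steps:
$b = 20$ ($b = 12 + 8 = 20$)
$w{\left(G,x \right)} = \left(20 + x\right) \left(G + x\right)$ ($w{\left(G,x \right)} = \left(G + x\right) \left(x + 20\right) = \left(G + x\right) \left(20 + x\right) = \left(20 + x\right) \left(G + x\right)$)
$\left(w{\left(19,-1 \right)} - 470\right)^{2} = \left(\left(\left(-1\right)^{2} + 20 \cdot 19 + 20 \left(-1\right) + 19 \left(-1\right)\right) - 470\right)^{2} = \left(\left(1 + 380 - 20 - 19\right) - 470\right)^{2} = \left(342 - 470\right)^{2} = \left(-128\right)^{2} = 16384$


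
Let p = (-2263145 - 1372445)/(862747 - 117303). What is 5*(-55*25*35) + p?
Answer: -12812578435/53246 ≈ -2.4063e+5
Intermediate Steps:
p = -259685/53246 (p = -3635590/745444 = -3635590*1/745444 = -259685/53246 ≈ -4.8771)
5*(-55*25*35) + p = 5*(-55*25*35) - 259685/53246 = 5*(-1375*35) - 259685/53246 = 5*(-48125) - 259685/53246 = -240625 - 259685/53246 = -12812578435/53246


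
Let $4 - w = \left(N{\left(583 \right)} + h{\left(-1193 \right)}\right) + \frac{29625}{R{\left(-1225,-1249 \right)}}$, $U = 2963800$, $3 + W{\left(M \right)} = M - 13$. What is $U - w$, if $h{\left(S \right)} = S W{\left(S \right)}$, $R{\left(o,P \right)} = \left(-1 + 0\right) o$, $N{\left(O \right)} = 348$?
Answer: $\frac{215918754}{49} \approx 4.4065 \cdot 10^{6}$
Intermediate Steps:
$W{\left(M \right)} = -16 + M$ ($W{\left(M \right)} = -3 + \left(M - 13\right) = -3 + \left(-13 + M\right) = -16 + M$)
$R{\left(o,P \right)} = - o$
$h{\left(S \right)} = S \left(-16 + S\right)$
$w = - \frac{70692554}{49}$ ($w = 4 - \left(\left(348 - 1193 \left(-16 - 1193\right)\right) + \frac{29625}{\left(-1\right) \left(-1225\right)}\right) = 4 - \left(\left(348 - -1442337\right) + \frac{29625}{1225}\right) = 4 - \left(\left(348 + 1442337\right) + 29625 \cdot \frac{1}{1225}\right) = 4 - \left(1442685 + \frac{1185}{49}\right) = 4 - \frac{70692750}{49} = - \frac{70692554}{49} \approx -1.4427 \cdot 10^{6}$)
$U - w = 2963800 - - \frac{70692554}{49} = 2963800 + \frac{70692554}{49} = \frac{215918754}{49}$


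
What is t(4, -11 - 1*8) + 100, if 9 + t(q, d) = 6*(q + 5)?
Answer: 145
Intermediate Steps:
t(q, d) = 21 + 6*q (t(q, d) = -9 + 6*(q + 5) = -9 + 6*(5 + q) = -9 + (30 + 6*q) = 21 + 6*q)
t(4, -11 - 1*8) + 100 = (21 + 6*4) + 100 = (21 + 24) + 100 = 45 + 100 = 145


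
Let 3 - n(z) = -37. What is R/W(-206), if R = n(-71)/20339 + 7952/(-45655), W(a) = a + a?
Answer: 39977382/95643435635 ≈ 0.00041798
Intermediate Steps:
W(a) = 2*a
n(z) = 40 (n(z) = 3 - 1*(-37) = 3 + 37 = 40)
R = -159909528/928577045 (R = 40/20339 + 7952/(-45655) = 40*(1/20339) + 7952*(-1/45655) = 40/20339 - 7952/45655 = -159909528/928577045 ≈ -0.17221)
R/W(-206) = -159909528/(928577045*(2*(-206))) = -159909528/928577045/(-412) = -159909528/928577045*(-1/412) = 39977382/95643435635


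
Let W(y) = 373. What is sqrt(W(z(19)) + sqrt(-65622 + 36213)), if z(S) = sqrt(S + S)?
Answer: sqrt(373 + I*sqrt(29409)) ≈ 19.793 + 4.3321*I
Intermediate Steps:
z(S) = sqrt(2)*sqrt(S) (z(S) = sqrt(2*S) = sqrt(2)*sqrt(S))
sqrt(W(z(19)) + sqrt(-65622 + 36213)) = sqrt(373 + sqrt(-65622 + 36213)) = sqrt(373 + sqrt(-29409)) = sqrt(373 + I*sqrt(29409))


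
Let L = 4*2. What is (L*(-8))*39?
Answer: -2496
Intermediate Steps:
L = 8
(L*(-8))*39 = (8*(-8))*39 = -64*39 = -2496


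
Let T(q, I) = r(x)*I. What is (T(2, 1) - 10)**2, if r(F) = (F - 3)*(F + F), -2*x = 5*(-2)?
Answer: 100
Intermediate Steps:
x = 5 (x = -5*(-2)/2 = -1/2*(-10) = 5)
r(F) = 2*F*(-3 + F) (r(F) = (-3 + F)*(2*F) = 2*F*(-3 + F))
T(q, I) = 20*I (T(q, I) = (2*5*(-3 + 5))*I = (2*5*2)*I = 20*I)
(T(2, 1) - 10)**2 = (20*1 - 10)**2 = (20 - 10)**2 = 10**2 = 100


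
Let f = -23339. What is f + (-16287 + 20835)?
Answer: -18791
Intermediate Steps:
f + (-16287 + 20835) = -23339 + (-16287 + 20835) = -23339 + 4548 = -18791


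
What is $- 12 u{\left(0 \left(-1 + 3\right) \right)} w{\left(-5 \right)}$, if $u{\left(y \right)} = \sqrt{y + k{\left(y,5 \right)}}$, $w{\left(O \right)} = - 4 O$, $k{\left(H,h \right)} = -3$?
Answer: $- 240 i \sqrt{3} \approx - 415.69 i$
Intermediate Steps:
$u{\left(y \right)} = \sqrt{-3 + y}$ ($u{\left(y \right)} = \sqrt{y - 3} = \sqrt{-3 + y}$)
$- 12 u{\left(0 \left(-1 + 3\right) \right)} w{\left(-5 \right)} = - 12 \sqrt{-3 + 0 \left(-1 + 3\right)} \left(\left(-4\right) \left(-5\right)\right) = - 12 \sqrt{-3 + 0 \cdot 2} \cdot 20 = - 12 \sqrt{-3 + 0} \cdot 20 = - 12 \sqrt{-3} \cdot 20 = - 12 i \sqrt{3} \cdot 20 = - 240 i \sqrt{3}$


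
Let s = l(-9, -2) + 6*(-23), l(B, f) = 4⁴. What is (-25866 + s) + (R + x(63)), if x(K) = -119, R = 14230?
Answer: -11637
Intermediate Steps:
l(B, f) = 256
s = 118 (s = 256 + 6*(-23) = 256 - 138 = 118)
(-25866 + s) + (R + x(63)) = (-25866 + 118) + (14230 - 119) = -25748 + 14111 = -11637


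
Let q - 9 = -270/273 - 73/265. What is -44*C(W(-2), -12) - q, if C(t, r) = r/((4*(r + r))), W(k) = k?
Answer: -638349/48230 ≈ -13.236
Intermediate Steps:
C(t, r) = ⅛ (C(t, r) = r/((4*(2*r))) = r/((8*r)) = r*(1/(8*r)) = ⅛)
q = 186542/24115 (q = 9 + (-270/273 - 73/265) = 9 + (-270*1/273 - 73*1/265) = 9 + (-90/91 - 73/265) = 9 - 30493/24115 = 186542/24115 ≈ 7.7355)
-44*C(W(-2), -12) - q = -44*⅛ - 1*186542/24115 = -11/2 - 186542/24115 = -638349/48230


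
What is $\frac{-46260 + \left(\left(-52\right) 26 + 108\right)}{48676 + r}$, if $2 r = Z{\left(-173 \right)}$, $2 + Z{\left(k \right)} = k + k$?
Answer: $- \frac{23752}{24251} \approx -0.97942$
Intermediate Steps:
$Z{\left(k \right)} = -2 + 2 k$ ($Z{\left(k \right)} = -2 + \left(k + k\right) = -2 + 2 k$)
$r = -174$ ($r = \frac{-2 + 2 \left(-173\right)}{2} = \frac{-2 - 346}{2} = \frac{1}{2} \left(-348\right) = -174$)
$\frac{-46260 + \left(\left(-52\right) 26 + 108\right)}{48676 + r} = \frac{-46260 + \left(\left(-52\right) 26 + 108\right)}{48676 - 174} = \frac{-46260 + \left(-1352 + 108\right)}{48502} = \left(-46260 - 1244\right) \frac{1}{48502} = \left(-47504\right) \frac{1}{48502} = - \frac{23752}{24251}$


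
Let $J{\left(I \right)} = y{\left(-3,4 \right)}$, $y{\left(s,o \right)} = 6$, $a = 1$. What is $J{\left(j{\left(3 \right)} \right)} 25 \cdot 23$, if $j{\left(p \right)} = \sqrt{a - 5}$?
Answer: $3450$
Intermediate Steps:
$j{\left(p \right)} = 2 i$ ($j{\left(p \right)} = \sqrt{1 - 5} = \sqrt{-4} = 2 i$)
$J{\left(I \right)} = 6$
$J{\left(j{\left(3 \right)} \right)} 25 \cdot 23 = 6 \cdot 25 \cdot 23 = 150 \cdot 23 = 3450$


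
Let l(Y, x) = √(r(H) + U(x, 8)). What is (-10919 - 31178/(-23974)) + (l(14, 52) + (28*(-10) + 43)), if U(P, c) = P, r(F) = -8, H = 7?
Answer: -133711383/11987 + 2*√11 ≈ -11148.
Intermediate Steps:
l(Y, x) = √(-8 + x)
(-10919 - 31178/(-23974)) + (l(14, 52) + (28*(-10) + 43)) = (-10919 - 31178/(-23974)) + (√(-8 + 52) + (28*(-10) + 43)) = (-10919 - 31178*(-1/23974)) + (√44 + (-280 + 43)) = (-10919 + 15589/11987) + (2*√11 - 237) = -130870464/11987 + (-237 + 2*√11) = -133711383/11987 + 2*√11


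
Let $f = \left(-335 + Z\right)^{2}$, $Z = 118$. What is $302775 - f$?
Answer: $255686$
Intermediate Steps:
$f = 47089$ ($f = \left(-335 + 118\right)^{2} = \left(-217\right)^{2} = 47089$)
$302775 - f = 302775 - 47089 = 255686$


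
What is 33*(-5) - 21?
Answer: -186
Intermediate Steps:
33*(-5) - 21 = -165 - 21 = -186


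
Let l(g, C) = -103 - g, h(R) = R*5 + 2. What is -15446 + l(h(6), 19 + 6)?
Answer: -15581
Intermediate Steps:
h(R) = 2 + 5*R (h(R) = 5*R + 2 = 2 + 5*R)
-15446 + l(h(6), 19 + 6) = -15446 + (-103 - (2 + 5*6)) = -15446 + (-103 - (2 + 30)) = -15446 + (-103 - 1*32) = -15446 + (-103 - 32) = -15446 - 135 = -15581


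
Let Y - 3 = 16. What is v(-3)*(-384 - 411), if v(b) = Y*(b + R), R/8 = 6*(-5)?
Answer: 3670515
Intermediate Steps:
R = -240 (R = 8*(6*(-5)) = 8*(-30) = -240)
Y = 19 (Y = 3 + 16 = 19)
v(b) = -4560 + 19*b (v(b) = 19*(b - 240) = 19*(-240 + b) = -4560 + 19*b)
v(-3)*(-384 - 411) = (-4560 + 19*(-3))*(-384 - 411) = (-4560 - 57)*(-795) = -4617*(-795) = 3670515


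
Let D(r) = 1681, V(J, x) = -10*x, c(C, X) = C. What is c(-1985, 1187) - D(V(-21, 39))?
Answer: -3666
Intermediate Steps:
c(-1985, 1187) - D(V(-21, 39)) = -1985 - 1*1681 = -1985 - 1681 = -3666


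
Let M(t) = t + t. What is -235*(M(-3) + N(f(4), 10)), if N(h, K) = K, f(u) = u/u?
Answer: -940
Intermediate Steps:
f(u) = 1
M(t) = 2*t
-235*(M(-3) + N(f(4), 10)) = -235*(2*(-3) + 10) = -235*(-6 + 10) = -235*4 = -940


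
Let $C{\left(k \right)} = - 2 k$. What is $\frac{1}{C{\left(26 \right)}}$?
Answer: $- \frac{1}{52} \approx -0.019231$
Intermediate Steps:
$\frac{1}{C{\left(26 \right)}} = \frac{1}{\left(-2\right) 26} = \frac{1}{-52} = - \frac{1}{52}$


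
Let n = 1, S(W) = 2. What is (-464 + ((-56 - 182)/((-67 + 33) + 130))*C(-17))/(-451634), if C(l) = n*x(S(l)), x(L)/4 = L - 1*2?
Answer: 232/225817 ≈ 0.0010274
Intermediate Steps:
x(L) = -8 + 4*L (x(L) = 4*(L - 1*2) = 4*(L - 2) = 4*(-2 + L) = -8 + 4*L)
C(l) = 0 (C(l) = 1*(-8 + 4*2) = 1*(-8 + 8) = 1*0 = 0)
(-464 + ((-56 - 182)/((-67 + 33) + 130))*C(-17))/(-451634) = (-464 + ((-56 - 182)/((-67 + 33) + 130))*0)/(-451634) = (-464 - 238/(-34 + 130)*0)*(-1/451634) = (-464 - 238/96*0)*(-1/451634) = (-464 - 238*1/96*0)*(-1/451634) = (-464 - 119/48*0)*(-1/451634) = (-464 + 0)*(-1/451634) = -464*(-1/451634) = 232/225817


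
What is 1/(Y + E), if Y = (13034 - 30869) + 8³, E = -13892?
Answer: -1/31215 ≈ -3.2036e-5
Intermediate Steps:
Y = -17323 (Y = -17835 + 512 = -17323)
1/(Y + E) = 1/(-17323 - 13892) = 1/(-31215) = -1/31215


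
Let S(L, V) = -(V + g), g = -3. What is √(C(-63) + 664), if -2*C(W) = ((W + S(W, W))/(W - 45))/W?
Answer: √42166642/252 ≈ 25.768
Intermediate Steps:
S(L, V) = 3 - V (S(L, V) = -(V - 3) = -(-3 + V) = 3 - V)
C(W) = -3/(2*W*(-45 + W)) (C(W) = -(W + (3 - W))/(W - 45)/(2*W) = -3/(-45 + W)/(2*W) = -3/(2*W*(-45 + W)))
√(C(-63) + 664) = √(-3/2/(-63*(-45 - 63)) + 664) = √(-3/2*(-1/63)/(-108) + 664) = √(-3/2*(-1/63)*(-1/108) + 664) = √(-1/4536 + 664) = √(3011903/4536) = √42166642/252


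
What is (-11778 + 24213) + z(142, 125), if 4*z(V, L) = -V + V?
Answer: 12435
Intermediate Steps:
z(V, L) = 0 (z(V, L) = (-V + V)/4 = (¼)*0 = 0)
(-11778 + 24213) + z(142, 125) = (-11778 + 24213) + 0 = 12435 + 0 = 12435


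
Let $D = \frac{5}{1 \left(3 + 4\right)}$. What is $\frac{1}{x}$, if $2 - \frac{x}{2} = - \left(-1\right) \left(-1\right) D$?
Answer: $\frac{7}{38} \approx 0.18421$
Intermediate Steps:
$D = \frac{5}{7}$ ($D = \frac{5}{1 \cdot 7} = \frac{5}{7} \approx 0.71429$)
$x = \frac{38}{7}$ ($x = 4 - 2 \left(- \frac{\left(-1\right) \left(-1\right) 5}{7}\right) = 4 - 2 \left(- \frac{1 \cdot 5}{7}\right) = 4 - 2 \left(\left(-1\right) \frac{5}{7}\right) = 4 - - \frac{10}{7} = 4 + \frac{10}{7} = \frac{38}{7} \approx 5.4286$)
$\frac{1}{x} = \frac{1}{\frac{38}{7}} = \frac{7}{38}$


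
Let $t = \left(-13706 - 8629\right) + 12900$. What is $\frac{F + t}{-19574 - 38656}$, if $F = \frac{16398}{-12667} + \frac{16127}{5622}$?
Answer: $\frac{671790810037}{4146783883020} \approx 0.162$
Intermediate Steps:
$F = \frac{112091153}{71213874}$ ($F = 16398 \left(- \frac{1}{12667}\right) + 16127 \cdot \frac{1}{5622} = - \frac{16398}{12667} + \frac{16127}{5622} = \frac{112091153}{71213874} \approx 1.574$)
$t = -9435$ ($t = -22335 + 12900 = -9435$)
$\frac{F + t}{-19574 - 38656} = \frac{\frac{112091153}{71213874} - 9435}{-19574 - 38656} = - \frac{671790810037}{71213874 \left(-58230\right)} = \left(- \frac{671790810037}{71213874}\right) \left(- \frac{1}{58230}\right) = \frac{671790810037}{4146783883020}$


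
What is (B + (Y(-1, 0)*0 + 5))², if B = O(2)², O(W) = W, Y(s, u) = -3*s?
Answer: 81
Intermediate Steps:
B = 4 (B = 2² = 4)
(B + (Y(-1, 0)*0 + 5))² = (4 + (-3*(-1)*0 + 5))² = (4 + (3*0 + 5))² = (4 + (0 + 5))² = (4 + 5)² = 9² = 81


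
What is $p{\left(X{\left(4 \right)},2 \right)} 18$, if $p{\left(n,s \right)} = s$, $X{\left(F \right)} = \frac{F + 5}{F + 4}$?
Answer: $36$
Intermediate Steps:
$X{\left(F \right)} = \frac{5 + F}{4 + F}$
$p{\left(X{\left(4 \right)},2 \right)} 18 = 2 \cdot 18 = 36$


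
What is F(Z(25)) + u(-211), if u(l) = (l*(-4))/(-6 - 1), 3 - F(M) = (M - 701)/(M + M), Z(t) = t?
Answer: -18209/175 ≈ -104.05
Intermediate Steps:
F(M) = 3 - (-701 + M)/(2*M) (F(M) = 3 - (M - 701)/(M + M) = 3 - (-701 + M)/(2*M))
u(l) = 4*l/7 (u(l) = -4*l/(-7) = -4*l*(-⅐) = 4*l/7)
F(Z(25)) + u(-211) = (½)*(701 + 5*25)/25 + (4/7)*(-211) = (½)*(1/25)*(701 + 125) - 844/7 = (½)*(1/25)*826 - 844/7 = 413/25 - 844/7 = -18209/175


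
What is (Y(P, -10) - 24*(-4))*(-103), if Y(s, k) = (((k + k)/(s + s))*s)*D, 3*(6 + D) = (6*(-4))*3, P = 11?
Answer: -40788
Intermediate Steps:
D = -30 (D = -6 + ((6*(-4))*3)/3 = -6 + (-24*3)/3 = -6 + (1/3)*(-72) = -6 - 24 = -30)
Y(s, k) = -30*k (Y(s, k) = (((k + k)/(s + s))*s)*(-30) = (((2*k)/((2*s)))*s)*(-30) = (((2*k)*(1/(2*s)))*s)*(-30) = ((k/s)*s)*(-30) = k*(-30) = -30*k)
(Y(P, -10) - 24*(-4))*(-103) = (-30*(-10) - 24*(-4))*(-103) = (300 + 96)*(-103) = 396*(-103) = -40788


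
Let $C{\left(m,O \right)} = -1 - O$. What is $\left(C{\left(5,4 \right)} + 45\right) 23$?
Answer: $920$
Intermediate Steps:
$\left(C{\left(5,4 \right)} + 45\right) 23 = \left(\left(-1 - 4\right) + 45\right) 23 = \left(-5 + 45\right) 23 = 40 \cdot 23 = 920$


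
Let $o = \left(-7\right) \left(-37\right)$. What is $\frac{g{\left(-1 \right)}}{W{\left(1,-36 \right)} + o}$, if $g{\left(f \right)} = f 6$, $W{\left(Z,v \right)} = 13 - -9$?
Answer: $- \frac{6}{281} \approx -0.021352$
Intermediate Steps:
$o = 259$
$W{\left(Z,v \right)} = 22$ ($W{\left(Z,v \right)} = 13 + 9 = 22$)
$g{\left(f \right)} = 6 f$
$\frac{g{\left(-1 \right)}}{W{\left(1,-36 \right)} + o} = \frac{6 \left(-1\right)}{22 + 259} = \frac{1}{281} \left(-6\right) = - \frac{6}{281}$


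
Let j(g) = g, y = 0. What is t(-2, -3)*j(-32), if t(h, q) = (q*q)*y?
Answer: 0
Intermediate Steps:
t(h, q) = 0 (t(h, q) = (q*q)*0 = q²*0 = 0)
t(-2, -3)*j(-32) = 0*(-32) = 0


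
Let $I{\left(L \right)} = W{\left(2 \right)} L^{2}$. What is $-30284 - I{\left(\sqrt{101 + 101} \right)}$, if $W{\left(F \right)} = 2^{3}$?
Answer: $-31900$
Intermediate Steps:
$W{\left(F \right)} = 8$
$I{\left(L \right)} = 8 L^{2}$
$-30284 - I{\left(\sqrt{101 + 101} \right)} = -30284 - 8 \left(\sqrt{101 + 101}\right)^{2} = -30284 - 8 \left(\sqrt{202}\right)^{2} = -30284 - 8 \cdot 202 = -30284 - 1616 = -31900$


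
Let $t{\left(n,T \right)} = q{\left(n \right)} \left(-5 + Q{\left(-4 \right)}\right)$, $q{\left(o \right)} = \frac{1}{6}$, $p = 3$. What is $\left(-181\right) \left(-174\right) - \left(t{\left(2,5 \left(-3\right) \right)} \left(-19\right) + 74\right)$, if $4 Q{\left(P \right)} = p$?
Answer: $\frac{753757}{24} \approx 31407.0$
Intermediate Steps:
$Q{\left(P \right)} = \frac{3}{4}$ ($Q{\left(P \right)} = \frac{1}{4} \cdot 3 = \frac{3}{4}$)
$q{\left(o \right)} = \frac{1}{6}$
$t{\left(n,T \right)} = - \frac{17}{24}$ ($t{\left(n,T \right)} = \frac{-5 + \frac{3}{4}}{6} = \frac{1}{6} \left(- \frac{17}{4}\right) = - \frac{17}{24}$)
$\left(-181\right) \left(-174\right) - \left(t{\left(2,5 \left(-3\right) \right)} \left(-19\right) + 74\right) = \left(-181\right) \left(-174\right) - \left(\left(- \frac{17}{24}\right) \left(-19\right) + 74\right) = 31494 - \left(\frac{323}{24} + 74\right) = 31494 - \frac{2099}{24} = \frac{753757}{24}$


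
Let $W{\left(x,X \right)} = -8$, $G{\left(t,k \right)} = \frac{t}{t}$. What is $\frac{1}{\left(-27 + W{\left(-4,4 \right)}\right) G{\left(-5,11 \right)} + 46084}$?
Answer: $\frac{1}{46049} \approx 2.1716 \cdot 10^{-5}$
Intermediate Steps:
$G{\left(t,k \right)} = 1$
$\frac{1}{\left(-27 + W{\left(-4,4 \right)}\right) G{\left(-5,11 \right)} + 46084} = \frac{1}{\left(-27 - 8\right) 1 + 46084} = \frac{1}{\left(-35\right) 1 + 46084} = \frac{1}{-35 + 46084} = \frac{1}{46049}$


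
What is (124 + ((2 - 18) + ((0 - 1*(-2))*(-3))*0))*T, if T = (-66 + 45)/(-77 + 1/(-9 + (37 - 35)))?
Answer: 147/5 ≈ 29.400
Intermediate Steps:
T = 49/180 (T = -21/(-77 + 1/(-9 + 2)) = -21/(-77 + 1/(-7)) = -21/(-77 - ⅐) = -21/(-540/7) = -21*(-7/540) = 49/180 ≈ 0.27222)
(124 + ((2 - 18) + ((0 - 1*(-2))*(-3))*0))*T = (124 + ((2 - 18) + ((0 - 1*(-2))*(-3))*0))*(49/180) = (124 + (-16 + ((0 + 2)*(-3))*0))*(49/180) = (124 + (-16 + (2*(-3))*0))*(49/180) = (124 + (-16 - 6*0))*(49/180) = (124 + (-16 + 0))*(49/180) = (124 - 16)*(49/180) = 108*(49/180) = 147/5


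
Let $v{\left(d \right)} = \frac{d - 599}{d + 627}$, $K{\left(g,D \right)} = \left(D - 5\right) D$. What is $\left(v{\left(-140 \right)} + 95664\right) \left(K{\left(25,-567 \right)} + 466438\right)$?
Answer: $\frac{36839726683298}{487} \approx 7.5646 \cdot 10^{10}$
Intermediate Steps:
$K{\left(g,D \right)} = D \left(-5 + D\right)$ ($K{\left(g,D \right)} = \left(-5 + D\right) D = D \left(-5 + D\right)$)
$v{\left(d \right)} = \frac{-599 + d}{627 + d}$
$\left(v{\left(-140 \right)} + 95664\right) \left(K{\left(25,-567 \right)} + 466438\right) = \left(\frac{-599 - 140}{627 - 140} + 95664\right) \left(- 567 \left(-5 - 567\right) + 466438\right) = \left(\frac{1}{487} \left(-739\right) + 95664\right) \left(\left(-567\right) \left(-572\right) + 466438\right) = \left(\frac{1}{487} \left(-739\right) + 95664\right) \left(324324 + 466438\right) = \left(- \frac{739}{487} + 95664\right) 790762 = \frac{46587629}{487} \cdot 790762 = \frac{36839726683298}{487}$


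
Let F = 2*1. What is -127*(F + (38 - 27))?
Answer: -1651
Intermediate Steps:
F = 2
-127*(F + (38 - 27)) = -127*(2 + (38 - 27)) = -127*(2 + 11) = -127*13 = -1651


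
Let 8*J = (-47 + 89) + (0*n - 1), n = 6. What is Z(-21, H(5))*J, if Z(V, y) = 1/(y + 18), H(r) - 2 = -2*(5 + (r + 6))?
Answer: -41/96 ≈ -0.42708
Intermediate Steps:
H(r) = -20 - 2*r (H(r) = 2 - 2*(5 + (r + 6)) = 2 - 2*(5 + (6 + r)) = 2 - 2*(11 + r) = 2 + (-22 - 2*r) = -20 - 2*r)
Z(V, y) = 1/(18 + y)
J = 41/8 (J = ((-47 + 89) + (0*6 - 1))/8 = (42 + (0 - 1))/8 = (42 - 1)/8 = (1/8)*41 = 41/8 ≈ 5.1250)
Z(-21, H(5))*J = (41/8)/(18 + (-20 - 2*5)) = (41/8)/(18 + (-20 - 10)) = (41/8)/(18 - 30) = (41/8)/(-12) = -1/12*41/8 = -41/96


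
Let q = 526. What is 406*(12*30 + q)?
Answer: 359716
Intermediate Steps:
406*(12*30 + q) = 406*(12*30 + 526) = 406*(360 + 526) = 406*886 = 359716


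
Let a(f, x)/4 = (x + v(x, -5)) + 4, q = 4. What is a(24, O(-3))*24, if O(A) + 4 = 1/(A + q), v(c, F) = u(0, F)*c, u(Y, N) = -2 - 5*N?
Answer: -6528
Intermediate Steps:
v(c, F) = c*(-2 - 5*F) (v(c, F) = (-2 - 5*F)*c = c*(-2 - 5*F))
O(A) = -4 + 1/(4 + A) (O(A) = -4 + 1/(A + 4) = -4 + 1/(4 + A))
a(f, x) = 16 + 96*x (a(f, x) = 4*((x - x*(2 + 5*(-5))) + 4) = 4*((x - x*(2 - 25)) + 4) = 4*((x - 1*x*(-23)) + 4) = 4*((x + 23*x) + 4) = 4*(24*x + 4) = 4*(4 + 24*x) = 16 + 96*x)
a(24, O(-3))*24 = (16 + 96*((-15 - 4*(-3))/(4 - 3)))*24 = (16 + 96*((-15 + 12)/1))*24 = (16 + 96*(1*(-3)))*24 = (16 + 96*(-3))*24 = (16 - 288)*24 = -272*24 = -6528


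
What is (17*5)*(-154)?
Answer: -13090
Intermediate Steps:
(17*5)*(-154) = 85*(-154) = -13090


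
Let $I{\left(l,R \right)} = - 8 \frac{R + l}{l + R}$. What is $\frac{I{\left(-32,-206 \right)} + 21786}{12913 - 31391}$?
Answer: $- \frac{10889}{9239} \approx -1.1786$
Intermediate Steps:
$I{\left(l,R \right)} = -8$ ($I{\left(l,R \right)} = - 8 \frac{R + l}{R + l} = \left(-8\right) 1 = -8$)
$\frac{I{\left(-32,-206 \right)} + 21786}{12913 - 31391} = \frac{-8 + 21786}{12913 - 31391} = \frac{21778}{-18478} = 21778 \left(- \frac{1}{18478}\right) = - \frac{10889}{9239}$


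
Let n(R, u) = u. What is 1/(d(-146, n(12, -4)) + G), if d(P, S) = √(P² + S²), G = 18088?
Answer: 4522/81788603 - √5333/163577206 ≈ 5.4842e-5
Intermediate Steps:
1/(d(-146, n(12, -4)) + G) = 1/(√((-146)² + (-4)²) + 18088) = 1/(√(21316 + 16) + 18088) = 1/(√21332 + 18088) = 1/(2*√5333 + 18088) = 1/(18088 + 2*√5333)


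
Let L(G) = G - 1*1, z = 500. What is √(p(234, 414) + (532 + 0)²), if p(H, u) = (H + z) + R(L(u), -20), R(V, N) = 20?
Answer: √283778 ≈ 532.71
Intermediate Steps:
L(G) = -1 + G (L(G) = G - 1 = -1 + G)
p(H, u) = 520 + H (p(H, u) = (H + 500) + 20 = (500 + H) + 20 = 520 + H)
√(p(234, 414) + (532 + 0)²) = √((520 + 234) + (532 + 0)²) = √(754 + 532²) = √(754 + 283024) = √283778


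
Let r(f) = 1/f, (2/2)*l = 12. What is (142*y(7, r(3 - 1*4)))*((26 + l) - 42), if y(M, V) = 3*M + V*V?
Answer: -12496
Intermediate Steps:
l = 12
y(M, V) = V² + 3*M (y(M, V) = 3*M + V² = V² + 3*M)
(142*y(7, r(3 - 1*4)))*((26 + l) - 42) = (142*((1/(3 - 1*4))² + 3*7))*((26 + 12) - 42) = (142*((1/(3 - 4))² + 21))*(38 - 42) = (142*((1/(-1))² + 21))*(-4) = (142*((-1)² + 21))*(-4) = (142*(1 + 21))*(-4) = (142*22)*(-4) = 3124*(-4) = -12496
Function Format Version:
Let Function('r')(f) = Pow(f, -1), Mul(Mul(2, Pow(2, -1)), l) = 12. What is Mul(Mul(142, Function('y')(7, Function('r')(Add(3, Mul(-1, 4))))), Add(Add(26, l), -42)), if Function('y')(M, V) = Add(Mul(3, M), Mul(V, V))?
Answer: -12496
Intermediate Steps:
l = 12
Function('y')(M, V) = Add(Pow(V, 2), Mul(3, M)) (Function('y')(M, V) = Add(Mul(3, M), Pow(V, 2)) = Add(Pow(V, 2), Mul(3, M)))
Mul(Mul(142, Function('y')(7, Function('r')(Add(3, Mul(-1, 4))))), Add(Add(26, l), -42)) = Mul(Mul(142, Add(Pow(Pow(Add(3, Mul(-1, 4)), -1), 2), Mul(3, 7))), Add(Add(26, 12), -42)) = Mul(Mul(142, Add(Pow(Pow(Add(3, -4), -1), 2), 21)), Add(38, -42)) = Mul(Mul(142, Add(Pow(Pow(-1, -1), 2), 21)), -4) = Mul(Mul(142, Add(Pow(-1, 2), 21)), -4) = Mul(Mul(142, Add(1, 21)), -4) = Mul(Mul(142, 22), -4) = Mul(3124, -4) = -12496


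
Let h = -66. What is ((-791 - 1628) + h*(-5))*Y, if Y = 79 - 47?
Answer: -66848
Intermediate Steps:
Y = 32
((-791 - 1628) + h*(-5))*Y = ((-791 - 1628) - 66*(-5))*32 = (-2419 + 330)*32 = -2089*32 = -66848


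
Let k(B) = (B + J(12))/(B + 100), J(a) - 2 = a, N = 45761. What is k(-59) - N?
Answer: -1876246/41 ≈ -45762.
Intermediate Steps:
J(a) = 2 + a
k(B) = (14 + B)/(100 + B) (k(B) = (B + (2 + 12))/(B + 100) = (B + 14)/(100 + B) = (14 + B)/(100 + B))
k(-59) - N = (14 - 59)/(100 - 59) - 1*45761 = -45/41 - 45761 = -1876246/41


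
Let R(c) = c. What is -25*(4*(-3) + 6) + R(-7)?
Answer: 143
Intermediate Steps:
-25*(4*(-3) + 6) + R(-7) = -25*(4*(-3) + 6) - 7 = -25*(-12 + 6) - 7 = -25*(-6) - 7 = 150 - 7 = 143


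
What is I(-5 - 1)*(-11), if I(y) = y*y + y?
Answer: -330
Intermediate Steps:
I(y) = y + y² (I(y) = y² + y = y + y²)
I(-5 - 1)*(-11) = ((-5 - 1)*(1 + (-5 - 1)))*(-11) = -6*(1 - 6)*(-11) = -6*(-5)*(-11) = 30*(-11) = -330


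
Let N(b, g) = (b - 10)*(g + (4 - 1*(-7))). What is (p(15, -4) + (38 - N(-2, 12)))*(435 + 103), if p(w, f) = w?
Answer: 177002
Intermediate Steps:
N(b, g) = (-10 + b)*(11 + g) (N(b, g) = (-10 + b)*(g + (4 + 7)) = (-10 + b)*(g + 11) = (-10 + b)*(11 + g))
(p(15, -4) + (38 - N(-2, 12)))*(435 + 103) = (15 + (38 - (-110 - 10*12 + 11*(-2) - 2*12)))*(435 + 103) = (15 + (38 - (-110 - 120 - 22 - 24)))*538 = (15 + (38 - 1*(-276)))*538 = (15 + (38 + 276))*538 = (15 + 314)*538 = 329*538 = 177002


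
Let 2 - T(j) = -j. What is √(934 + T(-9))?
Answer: 3*√103 ≈ 30.447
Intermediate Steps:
T(j) = 2 + j (T(j) = 2 - (-1)*j = 2 + j)
√(934 + T(-9)) = √(934 + (2 - 9)) = √(934 - 7) = √927 = 3*√103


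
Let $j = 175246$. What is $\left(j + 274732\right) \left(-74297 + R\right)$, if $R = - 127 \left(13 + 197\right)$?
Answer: $-45432928726$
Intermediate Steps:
$R = -26670$ ($R = \left(-127\right) 210 = -26670$)
$\left(j + 274732\right) \left(-74297 + R\right) = \left(175246 + 274732\right) \left(-74297 - 26670\right) = 449978 \left(-100967\right) = -45432928726$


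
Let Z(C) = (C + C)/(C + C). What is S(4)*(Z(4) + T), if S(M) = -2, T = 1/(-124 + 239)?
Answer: -232/115 ≈ -2.0174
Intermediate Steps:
T = 1/115 ≈ 0.0086956
Z(C) = 1 (Z(C) = (2*C)/((2*C)) = (2*C)*(1/(2*C)) = 1)
S(4)*(Z(4) + T) = -2*(1 + 1/115) = -2*116/115 = -232/115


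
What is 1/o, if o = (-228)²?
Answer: 1/51984 ≈ 1.9237e-5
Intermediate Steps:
o = 51984
1/o = 1/51984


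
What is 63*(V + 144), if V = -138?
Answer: 378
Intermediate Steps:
63*(V + 144) = 63*(-138 + 144) = 63*6 = 378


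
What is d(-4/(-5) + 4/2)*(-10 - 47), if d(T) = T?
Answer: -798/5 ≈ -159.60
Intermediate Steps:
d(-4/(-5) + 4/2)*(-10 - 47) = (-4/(-5) + 4/2)*(-10 - 47) = (-4*(-⅕) + 4*(½))*(-57) = (⅘ + 2)*(-57) = (14/5)*(-57) = -798/5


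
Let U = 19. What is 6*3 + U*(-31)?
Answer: -571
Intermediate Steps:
6*3 + U*(-31) = 6*3 + 19*(-31) = 18 - 589 = -571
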